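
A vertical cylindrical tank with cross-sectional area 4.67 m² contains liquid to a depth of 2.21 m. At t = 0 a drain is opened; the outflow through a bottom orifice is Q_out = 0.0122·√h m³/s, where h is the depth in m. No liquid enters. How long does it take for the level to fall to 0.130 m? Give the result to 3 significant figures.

Accumulation of liquid (constant cross-section A): A dh/dt = −0.0122 √h.
∫ h^(−1/2) dh = −(0.0122/A) ∫ dt, giving 2√h = 2√h₀ − (0.0122/A) t.
t = 2A(√h₀ − √h)/0.0122 = 2·4.67·(√2.21 − √0.130)/0.0122
  = 9.3400 × (1.4866 − 0.36056) / 0.0122 = 862.08 s.

862 s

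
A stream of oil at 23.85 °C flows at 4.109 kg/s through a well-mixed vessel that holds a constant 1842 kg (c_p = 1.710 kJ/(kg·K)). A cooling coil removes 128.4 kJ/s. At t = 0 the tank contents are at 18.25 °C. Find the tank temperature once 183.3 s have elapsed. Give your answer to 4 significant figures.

14.00 °C

Energy balance: M c_p dT/dt = ṁ c_p (T_in − T) − 128.4.
τ = M/ṁ = 448.284 s; T_ss = T_in − Q̇/(ṁ c_p) = 23.85 − 128.4/(4.109·1.710) = 5.57604 °C.
Solution: T(t) = T_ss + (T₀ − T_ss) e^(−t/τ).
T(183.3) = 5.57604 + (12.6740)·e^(−183.3/448.284) = 5.57604 + (12.6740)·0.664386 = 13.9964 °C.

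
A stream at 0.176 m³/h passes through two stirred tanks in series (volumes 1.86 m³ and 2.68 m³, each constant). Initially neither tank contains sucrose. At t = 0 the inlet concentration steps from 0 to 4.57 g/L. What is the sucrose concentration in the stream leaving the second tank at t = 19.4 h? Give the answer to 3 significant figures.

Each tank obeys Vᵢ dCᵢ/dt = Q(Cᵢ₋₁ − Cᵢ), so τᵢ = Vᵢ/Q.
τ₁ = 1.86/0.176 = 10.568 h; τ₂ = 2.68/0.176 = 15.227 h.
Solving the cascade with C₁(0)=C₂(0)=0 gives C₂(t) = C_in[1 − (τ₁ e^(−t/τ₁) − τ₂ e^(−t/τ₂))/(τ₁ − τ₂)].
At t = 19.4: e^(−t/τ₁) = 0.15950, e^(−t/τ₂) = 0.27970.
C₂ = 4.57·[1 − (10.568·0.15950 − 15.227·0.27970)/(-4.6591)] = 4.57·0.44765 = 2.0458 g/L.

2.05 g/L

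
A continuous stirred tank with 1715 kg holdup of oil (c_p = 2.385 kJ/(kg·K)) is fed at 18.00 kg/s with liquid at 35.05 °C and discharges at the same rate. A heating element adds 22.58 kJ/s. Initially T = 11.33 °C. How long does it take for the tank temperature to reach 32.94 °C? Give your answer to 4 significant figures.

Energy balance: M c_p dT/dt = ṁ c_p (T_in − T) + 22.58.
τ = M/ṁ = 95.2778 s; T_ss = T_in + Q̇/(ṁ c_p) = 35.5760 °C.
T(t) = T_ss + (T₀ − T_ss) e^(−t/τ). Set T = 32.94:
e^(−t/τ) = (32.94 − 35.5760)/(11.33 − 35.5760) = 0.108718
t = −95.2778 · ln(0.108718) = 211.421 s.

211.4 s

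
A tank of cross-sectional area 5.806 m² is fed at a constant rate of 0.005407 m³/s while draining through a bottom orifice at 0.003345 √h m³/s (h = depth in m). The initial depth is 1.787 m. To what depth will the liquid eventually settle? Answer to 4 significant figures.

A dh/dt = Q_in − 0.003345 √h. Steady state requires inflow = outflow:
Q_in = 0.003345 √h_ss ⇒ √h_ss = 0.005407/0.003345 = 1.61644.
h_ss = 1.61644² = 2.61289 m. (Since h₀ = 1.787 m < h_ss, the level will rise toward this value.)

2.613 m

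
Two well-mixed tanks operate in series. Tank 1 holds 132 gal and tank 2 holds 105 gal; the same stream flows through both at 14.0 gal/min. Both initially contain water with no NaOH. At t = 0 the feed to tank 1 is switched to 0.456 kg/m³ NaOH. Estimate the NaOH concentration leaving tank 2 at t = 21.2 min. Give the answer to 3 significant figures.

0.326 kg/m³

Time constants: τᵢ = Vᵢ/Q for each well-mixed tank.
τ₁ = 132/14.0 = 9.4286 min; τ₂ = 105/14.0 = 7.5000 min.
Solving the cascade with C₁(0)=C₂(0)=0 gives C₂(t) = C_in[1 − (τ₁ e^(−t/τ₁) − τ₂ e^(−t/τ₂))/(τ₁ − τ₂)].
At t = 21.2: e^(−t/τ₁) = 0.10556, e^(−t/τ₂) = 0.059210.
C₂ = 0.456·[1 − (9.4286·0.10556 − 7.5000·0.059210)/(1.9286)] = 0.456·0.71419 = 0.32567 kg/m³.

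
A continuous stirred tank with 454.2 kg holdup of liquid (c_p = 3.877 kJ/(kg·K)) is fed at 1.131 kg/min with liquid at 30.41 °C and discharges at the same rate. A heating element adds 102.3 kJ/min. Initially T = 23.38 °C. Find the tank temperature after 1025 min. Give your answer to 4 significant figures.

First-law balance (no shaft work): M c_p dT/dt = ṁ c_p (T_in − T) + 102.3.
Rearrange: dT/dt = (T_ss − T)/τ with τ = M/ṁ = 401.592 min and T_ss = T_in + Q̇/(ṁ c_p) = 53.7401 °C.
Solution: T(t) = T_ss + (T₀ − T_ss) e^(−t/τ).
T(1025) = 53.7401 + (-30.3601)·e^(−1025/401.592) = 53.7401 + (-30.3601)·0.0778988 = 51.3751 °C.

51.38 °C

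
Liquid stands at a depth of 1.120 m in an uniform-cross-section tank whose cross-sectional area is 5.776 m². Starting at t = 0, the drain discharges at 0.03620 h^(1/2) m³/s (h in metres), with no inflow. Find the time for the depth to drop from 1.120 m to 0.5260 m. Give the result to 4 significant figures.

106.3 s

A dh/dt = −Q_out = −0.03620 √h.
This is separable: 2 d(√h)/dt = −0.03620/A, so √h = √h₀ − (0.03620/(2A)) t.
t = 2A(√h₀ − √h)/0.03620 = 2·5.776·(√1.120 − √0.5260)/0.03620
  = 11.5520 × (1.05830 − 0.725259) / 0.03620 = 106.279 s.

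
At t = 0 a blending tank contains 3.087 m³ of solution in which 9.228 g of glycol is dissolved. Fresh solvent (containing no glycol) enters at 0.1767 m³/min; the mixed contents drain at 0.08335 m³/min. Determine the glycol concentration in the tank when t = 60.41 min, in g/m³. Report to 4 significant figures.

Total volume: dV/dt = Q_in − Q_out = 0.0933500 m³/min, so V(t) = 3.087 + 0.0933500 t and V(60.41) = 8.72627 m³.
Species balance (pure solvent in): dm/dt = −Q_out · m/V(t).
Separate: dm/m = −Q_out dt/V(t) ⇒ ln(m/m₀) = −(Q_out/(Q_in−Q_out)) ln(V/V₀).
m = m₀ (V₀/V)^(Q_out/(Q_in−Q_out)) = 9.228 × (3.087/8.72627)^(0.892876) = 3.64888 g.
C = m/V = 3.64888/8.72627 = 0.418149 g/m³.

0.4181 g/m³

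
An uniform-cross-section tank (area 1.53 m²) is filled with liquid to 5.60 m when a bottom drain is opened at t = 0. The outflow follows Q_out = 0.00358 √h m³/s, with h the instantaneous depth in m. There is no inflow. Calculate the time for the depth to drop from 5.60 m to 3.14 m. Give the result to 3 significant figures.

Unsteady balance on liquid volume: A dh/dt = −0.00358 √h.
∫ h^(−1/2) dh = −(0.00358/A) ∫ dt, giving 2√h = 2√h₀ − (0.00358/A) t.
t = 2A(√h₀ − √h)/0.00358 = 2·1.53·(√5.60 − √3.14)/0.00358
  = 3.0600 × (2.3664 − 1.7720) / 0.00358 = 508.09 s.

508 s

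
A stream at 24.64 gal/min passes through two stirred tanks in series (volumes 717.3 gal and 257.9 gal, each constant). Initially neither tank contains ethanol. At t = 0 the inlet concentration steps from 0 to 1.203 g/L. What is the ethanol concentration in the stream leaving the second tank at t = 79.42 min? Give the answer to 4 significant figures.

1.081 g/L

Each tank obeys Vᵢ dCᵢ/dt = Q(Cᵢ₋₁ − Cᵢ), so τᵢ = Vᵢ/Q.
τ₁ = 717.3/24.64 = 29.1112 min; τ₂ = 257.9/24.64 = 10.4667 min.
Solving the cascade with C₁(0)=C₂(0)=0 gives C₂(t) = C_in[1 − (τ₁ e^(−t/τ₁) − τ₂ e^(−t/τ₂))/(τ₁ − τ₂)].
At t = 79.42: e^(−t/τ₁) = 0.0653394, e^(−t/τ₂) = 0.000506565.
C₂ = 1.203·[1 − (29.1112·0.0653394 − 10.4667·0.000506565)/(18.6445)] = 1.203·0.898264 = 1.08061 g/L.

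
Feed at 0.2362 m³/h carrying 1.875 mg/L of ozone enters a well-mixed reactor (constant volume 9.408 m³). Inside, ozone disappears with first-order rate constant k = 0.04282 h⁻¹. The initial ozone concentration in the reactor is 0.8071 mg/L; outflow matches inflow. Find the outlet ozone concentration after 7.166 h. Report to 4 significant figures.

Accumulation = in − out − consumed: V dC/dt = Q C_in − Q C − k V C.
This is linear with rate a = Q/V + k = 0.0679263 h⁻¹.
C_ss = Q C_in/(Q + kV) = 0.693020 mg/L; C(t) = C_ss + (C₀ − C_ss) e^(−a t).
C(7.166) = 0.693020 + (0.114080)·e^(−0.0679263·7.166) = 0.693020 + (0.114080)·0.614615 = 0.763135 mg/L.

0.7631 mg/L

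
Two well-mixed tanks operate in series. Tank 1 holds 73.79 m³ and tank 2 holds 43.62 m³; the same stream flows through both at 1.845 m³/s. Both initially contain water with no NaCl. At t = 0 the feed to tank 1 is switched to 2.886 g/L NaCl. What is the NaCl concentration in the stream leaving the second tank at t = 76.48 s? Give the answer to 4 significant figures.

2.007 g/L

Each tank obeys Vᵢ dCᵢ/dt = Q(Cᵢ₋₁ − Cᵢ), so τᵢ = Vᵢ/Q.
τ₁ = 73.79/1.845 = 39.9946 s; τ₂ = 43.62/1.845 = 23.6423 s.
Solving the cascade with C₁(0)=C₂(0)=0 gives C₂(t) = C_in[1 − (τ₁ e^(−t/τ₁) − τ₂ e^(−t/τ₂))/(τ₁ − τ₂)].
At t = 76.48: e^(−t/τ₁) = 0.147746, e^(−t/τ₂) = 0.0393648.
C₂ = 2.886·[1 − (39.9946·0.147746 − 23.6423·0.0393648)/(16.3523)] = 2.886·0.695555 = 2.00737 g/L.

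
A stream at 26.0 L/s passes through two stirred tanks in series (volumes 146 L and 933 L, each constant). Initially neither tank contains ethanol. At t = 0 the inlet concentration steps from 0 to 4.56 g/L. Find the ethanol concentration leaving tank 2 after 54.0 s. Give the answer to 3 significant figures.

3.36 g/L

Species balance on tank i: dCᵢ/dt = (Cᵢ₋₁ − Cᵢ)/τᵢ with τᵢ = Vᵢ/Q.
τ₁ = 146/26.0 = 5.6154 s; τ₂ = 933/26.0 = 35.885 s.
Solving the cascade with C₁(0)=C₂(0)=0 gives C₂(t) = C_in[1 − (τ₁ e^(−t/τ₁) − τ₂ e^(−t/τ₂))/(τ₁ − τ₂)].
At t = 54.0: e^(−t/τ₁) = 6.6624e-05, e^(−t/τ₂) = 0.22206.
C₂ = 4.56·[1 − (5.6154·6.6624e-05 − 35.885·0.22206)/(-30.269)] = 4.56·0.73676 = 3.3596 g/L.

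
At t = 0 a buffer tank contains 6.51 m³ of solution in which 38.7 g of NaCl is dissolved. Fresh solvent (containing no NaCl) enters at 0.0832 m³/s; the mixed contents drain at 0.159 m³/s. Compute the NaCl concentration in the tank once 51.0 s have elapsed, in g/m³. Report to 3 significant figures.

2.21 g/m³

Total volume: dV/dt = Q_in − Q_out = -0.075800 m³/s, so V(t) = 6.51 − 0.075800 t and V(51.0) = 2.6442 m³.
Species balance (pure solvent in): dm/dt = −Q_out · m/V(t).
dm/m = −Q_out dt/(V₀ − 0.075800 t); integrating gives ln(m/m₀) = −(Q_out/(Q_in−Q_out)) ln(V/V₀).
m = m₀ (V₀/V)^(Q_out/(Q_in−Q_out)) = 38.7 × (6.51/2.6442)^(-2.0976) = 5.8471 g.
C = m/V = 5.8471/2.6442 = 2.2113 g/m³.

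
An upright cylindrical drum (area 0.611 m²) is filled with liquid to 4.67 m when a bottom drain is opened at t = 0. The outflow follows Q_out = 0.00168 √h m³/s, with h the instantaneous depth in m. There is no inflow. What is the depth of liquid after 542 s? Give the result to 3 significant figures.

2.00 m

Unsteady balance on liquid volume: A dh/dt = −0.00168 √h.
This is separable: 2 d(√h)/dt = −0.00168/A, so √h = √h₀ − (0.00168/(2A)) t.
√h = √4.67 − 0.00168·542/(2·0.611) = 2.1610 − 0.74514 = 1.4159.
h = 1.4159² = 2.0047 m.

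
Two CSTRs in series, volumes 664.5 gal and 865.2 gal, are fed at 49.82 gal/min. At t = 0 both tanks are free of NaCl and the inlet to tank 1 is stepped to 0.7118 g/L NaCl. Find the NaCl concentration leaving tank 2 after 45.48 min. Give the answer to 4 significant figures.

0.5660 g/L

Each tank obeys Vᵢ dCᵢ/dt = Q(Cᵢ₋₁ − Cᵢ), so τᵢ = Vᵢ/Q.
τ₁ = 664.5/49.82 = 13.3380 min; τ₂ = 865.2/49.82 = 17.3665 min.
Tank 1: C₁ = C_in(1 − e^(−t/τ₁)). Tank 2 (τ₁ ≠ τ₂): C₂ = C_in[1 − (τ₁ e^(−t/τ₁) − τ₂ e^(−t/τ₂))/(τ₁ − τ₂)].
At t = 45.48: e^(−t/τ₁) = 0.0330477, e^(−t/τ₂) = 0.0728879.
C₂ = 0.7118·[1 − (13.3380·0.0330477 − 17.3665·0.0728879)/(-4.02850)] = 0.7118·0.795205 = 0.566027 g/L.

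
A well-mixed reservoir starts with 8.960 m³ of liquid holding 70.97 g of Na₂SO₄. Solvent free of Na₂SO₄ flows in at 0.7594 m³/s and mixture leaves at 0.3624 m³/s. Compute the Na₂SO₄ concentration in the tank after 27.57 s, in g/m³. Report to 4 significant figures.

Total volume: dV/dt = Q_in − Q_out = 0.397000 m³/s, so V(t) = 8.960 + 0.397000 t and V(27.57) = 19.9053 m³.
Species balance (pure solvent in): dm/dt = −Q_out · m/V(t).
dm/m = −Q_out dt/(V₀ + 0.397000 t); integrating gives ln(m/m₀) = −(Q_out/(Q_in−Q_out)) ln(V/V₀).
m = m₀ (V₀/V)^(Q_out/(Q_in−Q_out)) = 70.97 × (8.960/19.9053)^(0.912846) = 34.2474 g.
C = m/V = 34.2474/19.9053 = 1.72052 g/m³.

1.721 g/m³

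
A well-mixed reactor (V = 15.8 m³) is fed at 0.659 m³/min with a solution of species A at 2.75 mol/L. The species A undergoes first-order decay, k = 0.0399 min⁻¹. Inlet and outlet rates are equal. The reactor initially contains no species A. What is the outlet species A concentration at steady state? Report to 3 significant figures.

1.41 mol/L

Species balance: V dC/dt = Q C_in − Q C − k V C.
Steady state (dC/dt = 0): C_ss = Q C_in/(Q + kV) = C_in/(1 + kV/Q).
C_ss = 0.659·2.75/(0.659 + 0.0399·15.8) = 1.8123/1.2894 = 1.4055 mol/L.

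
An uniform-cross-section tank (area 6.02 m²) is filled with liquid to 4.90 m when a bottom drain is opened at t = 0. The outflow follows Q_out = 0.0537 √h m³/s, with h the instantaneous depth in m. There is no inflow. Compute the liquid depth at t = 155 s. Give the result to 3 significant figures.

With no inflow, A dh/dt = −0.0537 √h.
Separate and integrate: 2(√h − √h₀) = −(0.0537/A) t.
√h = √4.90 − 0.0537·155/(2·6.02) = 2.2136 − 0.69132 = 1.5223.
h = 1.5223² = 2.3173 m.

2.32 m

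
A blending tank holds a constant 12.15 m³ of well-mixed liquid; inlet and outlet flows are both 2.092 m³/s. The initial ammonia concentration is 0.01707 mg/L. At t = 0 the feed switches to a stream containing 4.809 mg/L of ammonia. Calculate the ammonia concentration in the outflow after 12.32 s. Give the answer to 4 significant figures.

4.235 mg/L

Transient balance on the dissolved component: V dC/dt = Q(C_in − C).
Rewrite as dC/dt + C/τ = C_in/τ, τ = V/Q = 5.80784 s.
Solution: C(t) = C_in + (C₀ − C_in) e^(−t/τ).
C(12.32) = 4.809 + (0.01707 − 4.809)·e^(−12.32/5.80784) = 4.809 + (-4.79193)·0.119879 = 4.23455 mg/L.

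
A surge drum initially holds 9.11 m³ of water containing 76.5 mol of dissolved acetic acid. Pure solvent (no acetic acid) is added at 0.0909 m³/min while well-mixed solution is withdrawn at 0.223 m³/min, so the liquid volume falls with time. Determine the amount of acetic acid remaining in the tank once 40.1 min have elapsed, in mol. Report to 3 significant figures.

17.6 mol

Let m(t) be the amount of acetic acid. Volume: V(t) = V₀ + (Q_in − Q_out) t = 9.11 − 0.13210 t; V(40.1) = 3.8128 m³.
Species balance (pure solvent in): dm/dt = −Q_out · m/V(t).
Separate: dm/m = −Q_out dt/V(t) ⇒ ln(m/m₀) = −(Q_out/(Q_in−Q_out)) ln(V/V₀).
m = m₀ (V₀/V)^(Q_out/(Q_in−Q_out)) = 76.5 × (9.11/3.8128)^(-1.6881) = 17.583 mol.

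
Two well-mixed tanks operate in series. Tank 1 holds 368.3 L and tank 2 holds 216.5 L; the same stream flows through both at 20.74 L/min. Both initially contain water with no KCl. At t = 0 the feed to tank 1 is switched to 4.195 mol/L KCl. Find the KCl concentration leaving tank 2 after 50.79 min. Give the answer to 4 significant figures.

Each tank obeys Vᵢ dCᵢ/dt = Q(Cᵢ₋₁ − Cᵢ), so τᵢ = Vᵢ/Q.
τ₁ = 368.3/20.74 = 17.7580 min; τ₂ = 216.5/20.74 = 10.4388 min.
Tank 1: C₁ = C_in(1 − e^(−t/τ₁)). Tank 2 (τ₁ ≠ τ₂): C₂ = C_in[1 − (τ₁ e^(−t/τ₁) − τ₂ e^(−t/τ₂))/(τ₁ − τ₂)].
At t = 50.79: e^(−t/τ₁) = 0.0572615, e^(−t/τ₂) = 0.00770784.
C₂ = 4.195·[1 − (17.7580·0.0572615 − 10.4388·0.00770784)/(7.31919)] = 4.195·0.872064 = 3.65831 mol/L.

3.658 mol/L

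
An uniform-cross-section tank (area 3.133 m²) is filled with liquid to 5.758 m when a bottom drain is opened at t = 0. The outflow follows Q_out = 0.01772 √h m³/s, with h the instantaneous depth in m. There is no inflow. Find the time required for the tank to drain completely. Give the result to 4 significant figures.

848.5 s

A dh/dt = −Q_out = −0.01772 √h.
Separate and integrate: 2(√h − √h₀) = −(0.01772/A) t.
Tank is empty when √h = 0: t_empty = 2A√h₀/0.01772.
t_empty = 2·3.133·√5.758/0.01772 = 6.26600·2.39958/0.01772 = 848.521 s.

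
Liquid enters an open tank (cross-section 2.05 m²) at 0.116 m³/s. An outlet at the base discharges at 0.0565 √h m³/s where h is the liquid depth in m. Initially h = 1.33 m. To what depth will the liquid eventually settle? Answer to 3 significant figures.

Unsteady balance on liquid volume: A dh/dt = Q_in − 0.0565 √h. At steady state dh/dt = 0:
Q_in = 0.0565 √h_ss ⇒ √h_ss = 0.116/0.0565 = 2.0531.
h_ss = 2.0531² = 4.2152 m. (Since h₀ = 1.33 m < h_ss, the level will rise toward this value.)

4.22 m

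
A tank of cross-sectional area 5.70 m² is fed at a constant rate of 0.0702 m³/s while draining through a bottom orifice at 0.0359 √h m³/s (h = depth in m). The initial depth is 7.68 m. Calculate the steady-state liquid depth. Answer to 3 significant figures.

Mass balance (ρ constant): A dh/dt = Q_in − 0.0359 √h. At steady state dh/dt = 0:
Q_in = 0.0359 √h_ss ⇒ √h_ss = 0.0702/0.0359 = 1.9554.
h_ss = 1.9554² = 3.8237 m. (Since h₀ = 7.68 m > h_ss, the level will fall toward this value.)

3.82 m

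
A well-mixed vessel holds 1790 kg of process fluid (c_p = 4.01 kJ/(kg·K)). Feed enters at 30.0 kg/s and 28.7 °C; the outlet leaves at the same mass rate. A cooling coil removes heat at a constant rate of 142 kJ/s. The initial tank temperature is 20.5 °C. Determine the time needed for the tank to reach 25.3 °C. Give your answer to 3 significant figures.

68.7 s

Energy balance: M c_p dT/dt = ṁ c_p (T_in − T) − 142.
τ = M/ṁ = 59.667 s; T_ss = T_in − Q̇/(ṁ c_p) = 27.520 °C.
T(t) = T_ss + (T₀ − T_ss) e^(−t/τ). Set T = 25.3:
e^(−t/τ) = (25.3 − 27.520)/(20.5 − 27.520) = 0.31620
t = −59.667 · ln(0.31620) = 68.699 s.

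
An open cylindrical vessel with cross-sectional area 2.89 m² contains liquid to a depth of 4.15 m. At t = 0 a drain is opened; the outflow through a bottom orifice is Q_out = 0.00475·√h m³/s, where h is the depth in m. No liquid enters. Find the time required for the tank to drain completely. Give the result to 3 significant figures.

With no inflow, A dh/dt = −0.00475 √h.
This is separable: 2 d(√h)/dt = −0.00475/A, so √h = √h₀ − (0.00475/(2A)) t.
Tank is empty when √h = 0: t_empty = 2A√h₀/0.00475.
t_empty = 2·2.89·√4.15/0.00475 = 5.7800·2.0372/0.00475 = 2478.9 s.

2480 s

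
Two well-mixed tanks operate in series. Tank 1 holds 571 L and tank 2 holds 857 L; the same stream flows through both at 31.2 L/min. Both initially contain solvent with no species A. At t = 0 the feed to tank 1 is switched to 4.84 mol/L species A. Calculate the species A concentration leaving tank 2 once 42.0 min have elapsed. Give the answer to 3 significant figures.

2.67 mol/L

Time constants: τᵢ = Vᵢ/Q for each well-mixed tank.
τ₁ = 571/31.2 = 18.301 min; τ₂ = 857/31.2 = 27.468 min.
Solving the cascade with C₁(0)=C₂(0)=0 gives C₂(t) = C_in[1 − (τ₁ e^(−t/τ₁) − τ₂ e^(−t/τ₂))/(τ₁ − τ₂)].
At t = 42.0: e^(−t/τ₁) = 0.10077, e^(−t/τ₂) = 0.21674.
C₂ = 4.84·[1 − (18.301·0.10077 − 27.468·0.21674)/(-9.1667)] = 4.84·0.55172 = 2.6703 mol/L.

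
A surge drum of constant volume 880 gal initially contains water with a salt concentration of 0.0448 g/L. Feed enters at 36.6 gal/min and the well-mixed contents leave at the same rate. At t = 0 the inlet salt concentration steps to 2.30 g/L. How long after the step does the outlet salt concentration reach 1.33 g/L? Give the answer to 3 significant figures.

20.3 min

Mass balance on the solute (V constant): V dC/dt = Q(C_in − C), so τ = V/Q = 24.044 min.
C(t) = C_in + (C₀ − C_in) e^(−t/τ). Set C = 1.33 and solve for t:
e^(−t/τ) = (C − C_in)/(C₀ − C_in) = (1.33 − 2.30)/(0.0448 − 2.30) = 0.43012
t = −τ ln(…) = 24.044 × 0.84370 = 20.286 min.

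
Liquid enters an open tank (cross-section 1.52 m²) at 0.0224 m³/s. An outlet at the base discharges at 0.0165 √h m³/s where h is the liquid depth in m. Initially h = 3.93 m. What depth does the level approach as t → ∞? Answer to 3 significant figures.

1.84 m

Mass balance (ρ constant): A dh/dt = Q_in − 0.0165 √h. At steady state dh/dt = 0:
Q_in = 0.0165 √h_ss ⇒ √h_ss = 0.0224/0.0165 = 1.3576.
h_ss = 1.3576² = 1.8430 m. (Since h₀ = 3.93 m > h_ss, the level will fall toward this value.)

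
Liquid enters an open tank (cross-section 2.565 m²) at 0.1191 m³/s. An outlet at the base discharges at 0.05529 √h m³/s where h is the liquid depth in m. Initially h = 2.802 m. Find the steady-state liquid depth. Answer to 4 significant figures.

Level balance: A dh/dt = 0.1191 − 0.05529 √h. Setting dh/dt = 0:
Q_in = 0.05529 √h_ss ⇒ √h_ss = 0.1191/0.05529 = 2.15410.
h_ss = 2.15410² = 4.64013 m. (Since h₀ = 2.802 m < h_ss, the level will rise toward this value.)

4.640 m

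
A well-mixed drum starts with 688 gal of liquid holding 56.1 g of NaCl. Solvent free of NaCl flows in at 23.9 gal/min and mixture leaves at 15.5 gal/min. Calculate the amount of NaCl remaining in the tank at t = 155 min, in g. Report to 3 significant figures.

Total volume: dV/dt = Q_in − Q_out = 8.4000 gal/min, so V(t) = 688 + 8.4000 t and V(155) = 1990.0 gal.
Solute balance: dm/dt = 0 − Q_out C = −Q_out m/V(t).
Separate: dm/m = −Q_out dt/V(t) ⇒ ln(m/m₀) = −(Q_out/(Q_in−Q_out)) ln(V/V₀).
m = m₀ (V₀/V)^(Q_out/(Q_in−Q_out)) = 56.1 × (688/1990.0)^(1.8452) = 7.9035 g.

7.90 g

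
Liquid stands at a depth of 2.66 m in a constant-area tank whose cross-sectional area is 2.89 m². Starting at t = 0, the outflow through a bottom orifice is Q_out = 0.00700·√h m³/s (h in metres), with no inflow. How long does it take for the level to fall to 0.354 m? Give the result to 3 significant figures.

855 s

Mass balance (ρ constant): A dh/dt = −0.00700 √h.
Separate and integrate: 2(√h − √h₀) = −(0.00700/A) t.
t = 2A(√h₀ − √h)/0.00700 = 2·2.89·(√2.66 − √0.354)/0.00700
  = 5.7800 × (1.6310 − 0.59498) / 0.00700 = 855.42 s.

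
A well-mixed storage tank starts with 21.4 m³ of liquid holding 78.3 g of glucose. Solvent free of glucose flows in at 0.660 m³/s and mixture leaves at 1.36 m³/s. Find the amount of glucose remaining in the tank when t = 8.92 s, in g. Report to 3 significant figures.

Let m(t) be the amount of glucose. Volume: V(t) = V₀ + (Q_in − Q_out) t = 21.4 − 0.70000 t; V(8.92) = 15.156 m³.
No glucose enters, so dm/dt = −Q_out · (m/V).
dm/m = −Q_out dt/(V₀ − 0.70000 t); integrating gives ln(m/m₀) = −(Q_out/(Q_in−Q_out)) ln(V/V₀).
m = m₀ (V₀/V)^(Q_out/(Q_in−Q_out)) = 78.3 × (21.4/15.156)^(-1.9429) = 40.056 g.

40.1 g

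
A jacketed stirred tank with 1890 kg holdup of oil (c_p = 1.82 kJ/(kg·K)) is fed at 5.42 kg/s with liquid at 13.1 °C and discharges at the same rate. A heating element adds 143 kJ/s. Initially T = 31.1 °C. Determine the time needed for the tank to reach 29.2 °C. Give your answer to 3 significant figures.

M c_p dT/dt = ṁ c_p (T_in − T) + Q̇.
τ = M/ṁ = 348.71 s; T_ss = T_in + Q̇/(ṁ c_p) = 27.597 °C.
T(t) = T_ss + (T₀ − T_ss) e^(−t/τ). Set T = 29.2:
e^(−t/τ) = (29.2 − 27.597)/(31.1 − 27.597) = 0.45767
t = −348.71 · ln(0.45767) = 272.55 s.

273 s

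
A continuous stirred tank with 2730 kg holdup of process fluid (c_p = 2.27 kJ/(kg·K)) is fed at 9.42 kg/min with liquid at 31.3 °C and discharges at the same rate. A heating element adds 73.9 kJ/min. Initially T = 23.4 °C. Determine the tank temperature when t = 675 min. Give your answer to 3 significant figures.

Heat balance on the well-mixed liquid: M c_p dT/dt = ṁ c_p (T_in − T) + 73.9.
Rearrange: dT/dt = (T_ss − T)/τ with τ = M/ṁ = 289.81 min and T_ss = T_in + Q̇/(ṁ c_p) = 34.756 °C.
Integrating: T(t) = T_ss + (T₀ − T_ss) e^(−t/τ).
T(675) = 34.756 + (-11.356)·e^(−675/289.81) = 34.756 + (-11.356)·0.097381 = 33.650 °C.

33.7 °C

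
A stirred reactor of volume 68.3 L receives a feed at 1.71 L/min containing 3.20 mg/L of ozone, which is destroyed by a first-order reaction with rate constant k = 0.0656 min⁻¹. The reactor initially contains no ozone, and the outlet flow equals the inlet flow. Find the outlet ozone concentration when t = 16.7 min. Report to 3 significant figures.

0.689 mg/L

Accumulation = in − out − consumed: V dC/dt = Q C_in − Q C − k V C.
This is linear with rate a = Q/V + k = 0.090637 min⁻¹.
C_ss = Q C_in/(Q + kV) = 0.88394 mg/L; C(t) = C_ss + (C₀ − C_ss) e^(−a t).
C(16.7) = 0.88394 + (-0.88394)·e^(−0.090637·16.7) = 0.88394 + (-0.88394)·0.22011 = 0.68938 mg/L.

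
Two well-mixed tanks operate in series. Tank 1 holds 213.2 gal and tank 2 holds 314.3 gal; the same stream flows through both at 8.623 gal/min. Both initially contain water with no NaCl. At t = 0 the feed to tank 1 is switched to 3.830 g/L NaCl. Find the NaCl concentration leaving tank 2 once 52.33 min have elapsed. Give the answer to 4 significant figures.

1.970 g/L

Time constants: τᵢ = Vᵢ/Q for each well-mixed tank.
τ₁ = 213.2/8.623 = 24.7246 min; τ₂ = 314.3/8.623 = 36.4490 min.
Tank 1: C₁ = C_in(1 − e^(−t/τ₁)). Tank 2 (τ₁ ≠ τ₂): C₂ = C_in[1 − (τ₁ e^(−t/τ₁) − τ₂ e^(−t/τ₂))/(τ₁ − τ₂)].
At t = 52.33: e^(−t/τ₁) = 0.120450, e^(−t/τ₂) = 0.237948.
C₂ = 3.830·[1 − (24.7246·0.120450 − 36.4490·0.237948)/(-11.7245)] = 3.830·0.514273 = 1.96966 g/L.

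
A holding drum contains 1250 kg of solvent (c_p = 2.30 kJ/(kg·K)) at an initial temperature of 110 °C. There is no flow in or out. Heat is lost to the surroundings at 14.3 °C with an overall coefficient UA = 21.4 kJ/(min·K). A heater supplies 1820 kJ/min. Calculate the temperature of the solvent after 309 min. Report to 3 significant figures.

M c_p dT/dt = −UA(T − T_amb) + Q̇.
dT/dt = (T_ss − T)/τ with T_ss = T_amb + Q̇/UA = 14.3 + 1820/21.4 = 99.347 °C, τ = M c_p/UA = 1250·2.30/21.4 = 134.35 min.
T approaches T_ss exponentially: T(t) = T_ss + (T₀ − T_ss) e^(−t/τ).
T(309) = 99.347 + (10.653)·0.10026 = 100.41 °C.

100 °C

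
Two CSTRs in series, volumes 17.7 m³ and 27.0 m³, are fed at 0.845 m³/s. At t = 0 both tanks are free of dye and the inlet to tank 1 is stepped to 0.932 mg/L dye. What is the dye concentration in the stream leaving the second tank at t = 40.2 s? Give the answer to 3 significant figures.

Species balance on tank i: dCᵢ/dt = (Cᵢ₋₁ − Cᵢ)/τᵢ with τᵢ = Vᵢ/Q.
τ₁ = 17.7/0.845 = 20.947 s; τ₂ = 27.0/0.845 = 31.953 s.
Tank 1: C₁ = C_in(1 − e^(−t/τ₁)). Tank 2 (τ₁ ≠ τ₂): C₂ = C_in[1 − (τ₁ e^(−t/τ₁) − τ₂ e^(−t/τ₂))/(τ₁ − τ₂)].
At t = 40.2: e^(−t/τ₁) = 0.14673, e^(−t/τ₂) = 0.28419.
C₂ = 0.932·[1 − (20.947·0.14673 − 31.953·0.28419)/(-11.006)] = 0.932·0.45419 = 0.42331 mg/L.

0.423 mg/L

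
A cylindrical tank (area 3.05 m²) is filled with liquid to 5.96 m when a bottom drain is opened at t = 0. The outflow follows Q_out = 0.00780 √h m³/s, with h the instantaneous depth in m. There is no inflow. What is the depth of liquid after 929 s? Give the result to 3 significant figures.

With no inflow, A dh/dt = −0.00780 √h.
Separate and integrate: 2(√h − √h₀) = −(0.00780/A) t.
√h = √5.96 − 0.00780·929/(2·3.05) = 2.4413 − 1.1879 = 1.2534.
h = 1.2534² = 1.5710 m.

1.57 m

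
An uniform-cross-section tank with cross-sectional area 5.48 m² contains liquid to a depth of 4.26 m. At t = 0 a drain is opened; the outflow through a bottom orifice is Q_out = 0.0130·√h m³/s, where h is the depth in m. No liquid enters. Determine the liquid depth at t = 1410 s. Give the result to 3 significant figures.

Unsteady balance on liquid volume: A dh/dt = −0.0130 √h.
Separate and integrate: 2(√h − √h₀) = −(0.0130/A) t.
√h = √4.26 − 0.0130·1410/(2·5.48) = 2.0640 − 1.6724 = 0.39153.
h = 0.39153² = 0.15330 m.

0.153 m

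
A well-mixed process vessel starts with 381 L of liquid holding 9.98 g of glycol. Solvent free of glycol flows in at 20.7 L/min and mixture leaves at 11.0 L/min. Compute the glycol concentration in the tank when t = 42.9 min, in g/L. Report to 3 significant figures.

0.00542 g/L

Total volume: dV/dt = Q_in − Q_out = 9.7000 L/min, so V(t) = 381 + 9.7000 t and V(42.9) = 797.13 L.
Solute balance: dm/dt = 0 − Q_out C = −Q_out m/V(t).
dm/m = −Q_out dt/(V₀ + 9.7000 t); integrating gives ln(m/m₀) = −(Q_out/(Q_in−Q_out)) ln(V/V₀).
m = m₀ (V₀/V)^(Q_out/(Q_in−Q_out)) = 9.98 × (381/797.13)^(1.1340) = 4.3207 g.
C = m/V = 4.3207/797.13 = 0.0054204 g/L.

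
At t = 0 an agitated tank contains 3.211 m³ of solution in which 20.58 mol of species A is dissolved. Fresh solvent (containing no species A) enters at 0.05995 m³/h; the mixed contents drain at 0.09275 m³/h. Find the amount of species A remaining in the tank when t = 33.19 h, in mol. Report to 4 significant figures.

Total volume: dV/dt = Q_in − Q_out = -0.0328000 m³/h, so V(t) = 3.211 − 0.0328000 t and V(33.19) = 2.12237 m³.
Species balance (pure solvent in): dm/dt = −Q_out · m/V(t).
dm/m = −Q_out dt/(V₀ − 0.0328000 t); integrating gives ln(m/m₀) = −(Q_out/(Q_in−Q_out)) ln(V/V₀).
m = m₀ (V₀/V)^(Q_out/(Q_in−Q_out)) = 20.58 × (3.211/2.12237)^(-2.82774) = 6.38207 mol.

6.382 mol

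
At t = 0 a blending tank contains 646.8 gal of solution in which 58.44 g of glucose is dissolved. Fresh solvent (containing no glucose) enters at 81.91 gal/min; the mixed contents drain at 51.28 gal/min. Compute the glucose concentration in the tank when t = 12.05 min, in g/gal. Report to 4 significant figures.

0.02701 g/gal

Total volume: dV/dt = Q_in − Q_out = 30.6300 gal/min, so V(t) = 646.8 + 30.6300 t and V(12.05) = 1015.89 gal.
Solute balance: dm/dt = 0 − Q_out C = −Q_out m/V(t).
Separate: dm/m = −Q_out dt/V(t) ⇒ ln(m/m₀) = −(Q_out/(Q_in−Q_out)) ln(V/V₀).
m = m₀ (V₀/V)^(Q_out/(Q_in−Q_out)) = 58.44 × (646.8/1015.89)^(1.67418) = 27.4437 g.
C = m/V = 27.4437/1015.89 = 0.0270144 g/gal.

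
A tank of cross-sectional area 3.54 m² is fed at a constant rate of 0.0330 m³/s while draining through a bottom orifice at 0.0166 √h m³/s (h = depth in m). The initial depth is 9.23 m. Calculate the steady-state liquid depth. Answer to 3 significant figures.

3.95 m

Level balance: A dh/dt = 0.0330 − 0.0166 √h. Setting dh/dt = 0:
Q_in = 0.0166 √h_ss ⇒ √h_ss = 0.0330/0.0166 = 1.9880.
h_ss = 1.9880² = 3.9520 m. (Since h₀ = 9.23 m > h_ss, the level will fall toward this value.)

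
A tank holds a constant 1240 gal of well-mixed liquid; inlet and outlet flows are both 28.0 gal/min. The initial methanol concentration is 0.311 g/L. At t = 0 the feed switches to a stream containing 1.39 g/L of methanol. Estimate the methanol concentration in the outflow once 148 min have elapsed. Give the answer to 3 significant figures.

Transient balance on the dissolved component: V dC/dt = Q(C_in − C).
Rewrite as dC/dt + C/τ = C_in/τ, τ = V/Q = 44.286 min.
Integrating: C(t) = C_in + (C₀ − C_in) e^(−t/τ).
C(148) = 1.39 + (0.311 − 1.39)·e^(−148/44.286) = 1.39 + (-1.0790)·0.035368 = 1.3518 g/L.

1.35 g/L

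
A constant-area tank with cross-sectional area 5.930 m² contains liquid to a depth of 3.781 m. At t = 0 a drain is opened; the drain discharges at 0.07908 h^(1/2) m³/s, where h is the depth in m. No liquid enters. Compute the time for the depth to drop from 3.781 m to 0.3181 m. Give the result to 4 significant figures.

A dh/dt = −Q_out = −0.07908 √h.
This is separable: 2 d(√h)/dt = −0.07908/A, so √h = √h₀ − (0.07908/(2A)) t.
t = 2A(√h₀ − √h)/0.07908 = 2·5.930·(√3.781 − √0.3181)/0.07908
  = 11.8600 × (1.94448 − 0.564004) / 0.07908 = 207.036 s.

207.0 s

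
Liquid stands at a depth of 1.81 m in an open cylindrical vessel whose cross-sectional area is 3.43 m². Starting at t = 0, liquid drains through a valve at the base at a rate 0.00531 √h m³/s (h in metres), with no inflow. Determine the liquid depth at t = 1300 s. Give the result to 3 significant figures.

With no inflow, A dh/dt = −0.00531 √h.
This is separable: 2 d(√h)/dt = −0.00531/A, so √h = √h₀ − (0.00531/(2A)) t.
√h = √1.81 − 0.00531·1300/(2·3.43) = 1.3454 − 1.0063 = 0.33909.
h = 0.33909² = 0.11498 m.

0.115 m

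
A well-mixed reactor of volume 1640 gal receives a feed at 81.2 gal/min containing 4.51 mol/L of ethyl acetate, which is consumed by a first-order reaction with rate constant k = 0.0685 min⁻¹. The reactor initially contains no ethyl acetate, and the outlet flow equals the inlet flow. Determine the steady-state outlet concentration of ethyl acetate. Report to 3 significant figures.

V dC/dt = Q(C_in − C) − k V C.
At steady state: 0 = Q C_in − (Q + kV) C_ss, so C_ss = Q C_in/(Q + kV).
C_ss = 81.2·4.51/(81.2 + 0.0685·1640) = 366.21/193.54 = 1.8922 mol/L.

1.89 mol/L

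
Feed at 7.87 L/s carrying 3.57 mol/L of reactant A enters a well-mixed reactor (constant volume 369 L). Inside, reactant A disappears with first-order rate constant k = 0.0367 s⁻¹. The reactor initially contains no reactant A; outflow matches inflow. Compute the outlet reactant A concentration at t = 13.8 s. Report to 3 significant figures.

0.723 mol/L

Species balance: V dC/dt = Q C_in − Q C − k V C.
This is linear with rate a = Q/V + k = 0.058028 s⁻¹.
C_ss = Q C_in/(Q + kV) = 1.3121 mol/L; C(t) = C_ss + (C₀ − C_ss) e^(−a t).
C(13.8) = 1.3121 + (-1.3121)·e^(−0.058028·13.8) = 1.3121 + (-1.3121)·0.44898 = 0.72302 mol/L.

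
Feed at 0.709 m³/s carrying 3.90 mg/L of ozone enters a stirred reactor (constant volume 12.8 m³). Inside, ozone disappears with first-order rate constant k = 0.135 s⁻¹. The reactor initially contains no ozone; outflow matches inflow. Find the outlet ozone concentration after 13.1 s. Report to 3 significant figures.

Species balance: V dC/dt = Q C_in − Q C − k V C.
dC/dt = (Q/V) C_in − (Q/V + k) C; effective rate a = Q/V + k = 0.055391 + 0.135 = 0.19039 s⁻¹.
C_ss = Q C_in/(Q + kV) = 1.1346 mg/L; C(t) = C_ss + (C₀ − C_ss) e^(−a t).
C(13.1) = 1.1346 + (-1.1346)·e^(−0.19039·13.1) = 1.1346 + (-1.1346)·0.082569 = 1.0409 mg/L.

1.04 mg/L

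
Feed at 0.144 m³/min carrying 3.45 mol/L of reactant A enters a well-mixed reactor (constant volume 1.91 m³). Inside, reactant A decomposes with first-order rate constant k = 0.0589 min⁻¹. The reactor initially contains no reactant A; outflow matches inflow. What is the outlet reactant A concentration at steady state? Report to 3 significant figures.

1.94 mol/L

V dC/dt = Q(C_in − C) − k V C.
Steady state (dC/dt = 0): C_ss = Q C_in/(Q + kV) = C_in/(1 + kV/Q).
C_ss = 0.144·3.45/(0.144 + 0.0589·1.91) = 0.49680/0.25650 = 1.9368 mol/L.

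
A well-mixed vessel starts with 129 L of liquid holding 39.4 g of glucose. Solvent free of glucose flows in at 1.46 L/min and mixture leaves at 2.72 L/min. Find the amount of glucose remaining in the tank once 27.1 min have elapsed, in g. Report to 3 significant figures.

Let m(t) be the amount of glucose. Volume: V(t) = V₀ + (Q_in − Q_out) t = 129 − 1.2600 t; V(27.1) = 94.854 L.
Species balance (pure solvent in): dm/dt = −Q_out · m/V(t).
dm/m = −Q_out dt/(V₀ − 1.2600 t); integrating gives ln(m/m₀) = −(Q_out/(Q_in−Q_out)) ln(V/V₀).
m = m₀ (V₀/V)^(Q_out/(Q_in−Q_out)) = 39.4 × (129/94.854)^(-2.1587) = 20.288 g.

20.3 g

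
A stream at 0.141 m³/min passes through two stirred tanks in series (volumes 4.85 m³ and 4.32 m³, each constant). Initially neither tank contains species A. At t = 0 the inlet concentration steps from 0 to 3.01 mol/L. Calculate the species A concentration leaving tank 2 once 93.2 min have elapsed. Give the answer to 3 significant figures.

Time constants: τᵢ = Vᵢ/Q for each well-mixed tank.
τ₁ = 4.85/0.141 = 34.397 min; τ₂ = 4.32/0.141 = 30.638 min.
Solving the cascade with C₁(0)=C₂(0)=0 gives C₂(t) = C_in[1 − (τ₁ e^(−t/τ₁) − τ₂ e^(−t/τ₂))/(τ₁ − τ₂)].
At t = 93.2: e^(−t/τ₁) = 0.066568, e^(−t/τ₂) = 0.047742.
C₂ = 3.01·[1 − (34.397·0.066568 − 30.638·0.047742)/(3.7589)] = 3.01·0.77998 = 2.3477 mol/L.

2.35 mol/L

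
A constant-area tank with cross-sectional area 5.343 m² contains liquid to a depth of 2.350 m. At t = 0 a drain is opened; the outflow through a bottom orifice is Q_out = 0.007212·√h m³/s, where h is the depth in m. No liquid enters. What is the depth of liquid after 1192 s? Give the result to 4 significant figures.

0.5307 m

With no inflow, A dh/dt = −0.007212 √h.
∫ h^(−1/2) dh = −(0.007212/A) ∫ dt, giving 2√h = 2√h₀ − (0.007212/A) t.
√h = √2.350 − 0.007212·1192/(2·5.343) = 1.53297 − 0.804483 = 0.728488.
h = 0.728488² = 0.530695 m.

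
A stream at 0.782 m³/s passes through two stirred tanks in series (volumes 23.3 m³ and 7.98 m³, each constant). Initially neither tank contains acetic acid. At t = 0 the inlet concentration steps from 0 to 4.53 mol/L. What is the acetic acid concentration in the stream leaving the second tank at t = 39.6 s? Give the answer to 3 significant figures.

Time constants: τᵢ = Vᵢ/Q for each well-mixed tank.
τ₁ = 23.3/0.782 = 29.795 s; τ₂ = 7.98/0.782 = 10.205 s.
Solving the cascade with C₁(0)=C₂(0)=0 gives C₂(t) = C_in[1 − (τ₁ e^(−t/τ₁) − τ₂ e^(−t/τ₂))/(τ₁ − τ₂)].
At t = 39.6: e^(−t/τ₁) = 0.26472, e^(−t/τ₂) = 0.020638.
C₂ = 4.53·[1 − (29.795·0.26472 − 10.205·0.020638)/(19.591)] = 4.53·0.60813 = 2.7548 mol/L.

2.75 mol/L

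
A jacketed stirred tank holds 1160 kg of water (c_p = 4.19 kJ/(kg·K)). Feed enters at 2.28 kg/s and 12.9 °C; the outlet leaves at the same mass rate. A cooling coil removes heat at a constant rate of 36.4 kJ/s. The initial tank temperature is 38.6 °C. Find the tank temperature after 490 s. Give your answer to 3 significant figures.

20.4 °C

M c_p dT/dt = ṁ c_p (T_in − T) − Q̇.
Rearrange: dT/dt = (T_ss − T)/τ with τ = M/ṁ = 508.77 s and T_ss = T_in − Q̇/(ṁ c_p) = 9.0898 °C.
Solution: T(t) = T_ss + (T₀ − T_ss) e^(−t/τ).
T(490) = 9.0898 + (29.510)·e^(−490/508.77) = 9.0898 + (29.510)·0.38171 = 20.354 °C.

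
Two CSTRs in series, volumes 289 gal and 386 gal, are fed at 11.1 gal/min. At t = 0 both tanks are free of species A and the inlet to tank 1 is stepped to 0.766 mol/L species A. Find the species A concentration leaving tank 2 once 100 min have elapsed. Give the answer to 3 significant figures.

0.643 mol/L

Species balance on tank i: dCᵢ/dt = (Cᵢ₋₁ − Cᵢ)/τᵢ with τᵢ = Vᵢ/Q.
τ₁ = 289/11.1 = 26.036 min; τ₂ = 386/11.1 = 34.775 min.
Tank 1: C₁ = C_in(1 − e^(−t/τ₁)). Tank 2 (τ₁ ≠ τ₂): C₂ = C_in[1 − (τ₁ e^(−t/τ₁) − τ₂ e^(−t/τ₂))/(τ₁ − τ₂)].
At t = 100: e^(−t/τ₁) = 0.021476, e^(−t/τ₂) = 0.056380.
C₂ = 0.766·[1 − (26.036·0.021476 − 34.775·0.056380)/(-8.7387)] = 0.766·0.83963 = 0.64316 mol/L.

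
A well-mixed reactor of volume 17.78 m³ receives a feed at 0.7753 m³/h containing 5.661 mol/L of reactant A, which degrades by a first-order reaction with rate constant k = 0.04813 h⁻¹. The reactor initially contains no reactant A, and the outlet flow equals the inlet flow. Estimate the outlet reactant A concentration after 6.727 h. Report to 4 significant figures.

Species balance: V dC/dt = Q C_in − Q C − k V C.
This is linear with rate a = Q/V + k = 0.0917352 h⁻¹.
C_ss = Q C_in/(Q + kV) = 2.69089 mol/L; C(t) = C_ss + (C₀ − C_ss) e^(−a t).
C(6.727) = 2.69089 + (-2.69089)·e^(−0.0917352·6.727) = 2.69089 + (-2.69089)·0.539505 = 1.23914 mol/L.

1.239 mol/L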